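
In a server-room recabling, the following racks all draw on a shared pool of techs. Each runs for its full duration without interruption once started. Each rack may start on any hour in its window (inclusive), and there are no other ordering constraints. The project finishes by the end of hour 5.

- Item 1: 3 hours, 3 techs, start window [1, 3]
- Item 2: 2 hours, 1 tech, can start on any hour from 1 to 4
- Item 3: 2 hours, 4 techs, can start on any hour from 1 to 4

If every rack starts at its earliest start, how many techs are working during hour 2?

8

At early start, hour 2 has: Item 1, Item 2, Item 3.
Demand: 3 + 1 + 4 = 8.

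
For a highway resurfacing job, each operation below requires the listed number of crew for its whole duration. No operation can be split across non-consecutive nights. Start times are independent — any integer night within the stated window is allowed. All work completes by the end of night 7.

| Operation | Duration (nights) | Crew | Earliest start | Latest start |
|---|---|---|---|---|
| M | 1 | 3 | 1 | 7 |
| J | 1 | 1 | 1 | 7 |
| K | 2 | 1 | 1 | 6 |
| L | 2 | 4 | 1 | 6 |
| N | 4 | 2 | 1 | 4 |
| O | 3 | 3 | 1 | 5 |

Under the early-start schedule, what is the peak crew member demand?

14

Early-start schedule: M@1, J@1, K@1, L@1, N@1, O@1.
Load per night: night 1: 14, night 2: 10, night 3: 5, night 4: 2, night 5: 0, night 6: 0, night 7: 0.
Peak is 14.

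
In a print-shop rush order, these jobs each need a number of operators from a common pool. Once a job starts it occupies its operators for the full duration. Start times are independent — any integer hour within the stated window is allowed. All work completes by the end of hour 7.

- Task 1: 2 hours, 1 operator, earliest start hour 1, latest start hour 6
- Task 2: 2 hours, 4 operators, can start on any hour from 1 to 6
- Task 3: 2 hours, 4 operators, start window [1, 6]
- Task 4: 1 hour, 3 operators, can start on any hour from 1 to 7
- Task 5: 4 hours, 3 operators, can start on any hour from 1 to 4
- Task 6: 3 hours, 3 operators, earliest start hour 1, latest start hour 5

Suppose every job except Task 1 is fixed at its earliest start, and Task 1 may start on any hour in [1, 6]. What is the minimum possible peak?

17

Task 1@1: h1:18  h2:15  h3:6  h4:3  h5:0  h6:0  h7:0 → peak 18
Task 1@2: h1:17  h2:15  h3:7  h4:3  h5:0  h6:0  h7:0 → peak 17
Task 1@3: h1:17  h2:14  h3:7  h4:4  h5:0  h6:0  h7:0 → peak 17
Task 1@4: h1:17  h2:14  h3:6  h4:4  h5:1  h6:0  h7:0 → peak 17
Task 1@5: h1:17  h2:14  h3:6  h4:3  h5:1  h6:1  h7:0 → peak 17
Task 1@6: h1:17  h2:14  h3:6  h4:3  h5:0  h6:1  h7:1 → peak 17
Best is Task 1@2, peak 17.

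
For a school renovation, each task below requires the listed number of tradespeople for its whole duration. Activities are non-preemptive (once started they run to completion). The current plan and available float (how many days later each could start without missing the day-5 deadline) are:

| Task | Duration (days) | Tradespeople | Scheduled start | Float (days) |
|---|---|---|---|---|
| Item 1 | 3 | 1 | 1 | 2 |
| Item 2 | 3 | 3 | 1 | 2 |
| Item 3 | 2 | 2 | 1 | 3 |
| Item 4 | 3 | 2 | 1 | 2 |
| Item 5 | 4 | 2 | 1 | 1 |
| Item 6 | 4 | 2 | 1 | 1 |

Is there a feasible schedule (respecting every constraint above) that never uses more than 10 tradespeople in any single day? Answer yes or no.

yes

Schedule Item 1@1, Item 2@1, Item 3@1, Item 4@3, Item 5@1, Item 6@1: d1:10  d2:10  d3:10  d4:6  d5:2 — peak 10 ≤ 10.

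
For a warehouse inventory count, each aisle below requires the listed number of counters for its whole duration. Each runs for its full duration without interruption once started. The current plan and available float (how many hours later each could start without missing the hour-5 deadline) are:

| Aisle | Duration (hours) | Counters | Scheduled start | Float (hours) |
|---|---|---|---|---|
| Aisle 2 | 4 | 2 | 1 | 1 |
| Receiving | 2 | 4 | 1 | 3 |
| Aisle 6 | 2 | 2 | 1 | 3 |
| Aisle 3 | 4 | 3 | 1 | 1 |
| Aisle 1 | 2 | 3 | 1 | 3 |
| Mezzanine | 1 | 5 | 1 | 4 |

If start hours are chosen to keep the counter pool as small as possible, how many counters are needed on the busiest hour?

10

Early-start (Aisle 2@1, Receiving@1, Aisle 6@1, Aisle 3@1, Aisle 1@1, Mezzanine@1) gives peak 19: h1:19  h2:14  h3:5  h4:5  h5:0.
Shift Aisle 6→3, Aisle 1→3, Mezzanine→5.
Schedule Aisle 2@1, Receiving@1, Aisle 6@3, Aisle 3@1, Aisle 1@3, Mezzanine@5: h1:9  h2:9  h3:10  h4:10  h5:5 — peak 10.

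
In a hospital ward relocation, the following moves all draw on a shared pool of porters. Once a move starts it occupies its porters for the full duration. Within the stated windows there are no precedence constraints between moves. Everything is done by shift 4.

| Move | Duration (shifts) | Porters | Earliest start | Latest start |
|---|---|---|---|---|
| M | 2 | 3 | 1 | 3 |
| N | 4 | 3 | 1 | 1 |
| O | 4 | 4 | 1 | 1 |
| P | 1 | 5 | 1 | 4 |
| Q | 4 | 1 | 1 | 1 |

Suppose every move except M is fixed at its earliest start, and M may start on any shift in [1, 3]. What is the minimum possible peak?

M@1: s1:16  s2:11  s3:8  s4:8 → peak 16
M@2: s1:13  s2:11  s3:11  s4:8 → peak 13
M@3: s1:13  s2:8  s3:11  s4:11 → peak 13
Best is M@2, peak 13.

13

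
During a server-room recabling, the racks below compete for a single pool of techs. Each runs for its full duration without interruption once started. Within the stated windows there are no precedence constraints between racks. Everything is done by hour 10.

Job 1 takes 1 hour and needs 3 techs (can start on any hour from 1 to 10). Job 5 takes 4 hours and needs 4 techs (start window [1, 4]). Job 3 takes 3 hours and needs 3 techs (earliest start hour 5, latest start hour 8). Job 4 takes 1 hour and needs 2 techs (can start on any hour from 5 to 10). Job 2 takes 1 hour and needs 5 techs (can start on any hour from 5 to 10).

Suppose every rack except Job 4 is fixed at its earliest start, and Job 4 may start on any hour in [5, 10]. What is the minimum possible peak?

Job 4@5: h1:7  h2:4  h3:4  h4:4  h5:10  h6:3  h7:3  h8:0  h9:0  h10:0 → peak 10
Job 4@6: h1:7  h2:4  h3:4  h4:4  h5:8  h6:5  h7:3  h8:0  h9:0  h10:0 → peak 8
Job 4@7: h1:7  h2:4  h3:4  h4:4  h5:8  h6:3  h7:5  h8:0  h9:0  h10:0 → peak 8
Job 4@8: h1:7  h2:4  h3:4  h4:4  h5:8  h6:3  h7:3  h8:2  h9:0  h10:0 → peak 8
Job 4@9: h1:7  h2:4  h3:4  h4:4  h5:8  h6:3  h7:3  h8:0  h9:2  h10:0 → peak 8
Job 4@10: h1:7  h2:4  h3:4  h4:4  h5:8  h6:3  h7:3  h8:0  h9:0  h10:2 → peak 8
Best is Job 4@6, peak 8.

8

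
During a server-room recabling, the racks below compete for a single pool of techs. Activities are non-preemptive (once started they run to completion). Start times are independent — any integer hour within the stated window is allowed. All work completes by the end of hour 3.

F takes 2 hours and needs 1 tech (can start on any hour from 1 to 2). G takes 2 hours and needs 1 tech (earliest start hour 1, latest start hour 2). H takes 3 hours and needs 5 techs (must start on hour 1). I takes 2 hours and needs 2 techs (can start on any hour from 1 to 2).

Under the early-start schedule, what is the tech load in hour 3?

At early start, hour 3 has: H.
Demand: 5 = 5.

5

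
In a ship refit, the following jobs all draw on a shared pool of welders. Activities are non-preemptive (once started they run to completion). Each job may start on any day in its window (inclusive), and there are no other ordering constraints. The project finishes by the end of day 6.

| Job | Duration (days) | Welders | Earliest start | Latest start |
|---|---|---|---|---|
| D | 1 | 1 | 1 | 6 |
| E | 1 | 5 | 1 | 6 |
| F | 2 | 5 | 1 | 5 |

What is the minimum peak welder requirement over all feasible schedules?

Early-start (D@1, E@1, F@1) gives peak 11: d1:11  d2:5  d3:0  d4:0  d5:0  d6:0.
Shift E→2, F→3.
Schedule D@1, E@2, F@3: d1:1  d2:5  d3:5  d4:5  d5:0  d6:0 — peak 5.

5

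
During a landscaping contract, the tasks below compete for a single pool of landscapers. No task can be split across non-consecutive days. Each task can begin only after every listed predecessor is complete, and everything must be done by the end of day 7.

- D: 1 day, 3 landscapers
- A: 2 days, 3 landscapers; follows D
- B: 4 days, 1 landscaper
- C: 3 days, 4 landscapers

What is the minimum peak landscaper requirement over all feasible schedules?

4

Early-start (D@1, A@2, B@1, C@1) gives peak 8: d1:8  d2:8  d3:8  d4:1  d5:0  d6:0  d7:0.
Shift C→5.
Schedule D@1, A@2, B@1, C@5: d1:4  d2:4  d3:4  d4:1  d5:4  d6:4  d7:4 — peak 4.
Total landscaper-days = 25 over 7 days ⇒ peak ≥ ⌈25/7⌉ = 4, so 4 is optimal.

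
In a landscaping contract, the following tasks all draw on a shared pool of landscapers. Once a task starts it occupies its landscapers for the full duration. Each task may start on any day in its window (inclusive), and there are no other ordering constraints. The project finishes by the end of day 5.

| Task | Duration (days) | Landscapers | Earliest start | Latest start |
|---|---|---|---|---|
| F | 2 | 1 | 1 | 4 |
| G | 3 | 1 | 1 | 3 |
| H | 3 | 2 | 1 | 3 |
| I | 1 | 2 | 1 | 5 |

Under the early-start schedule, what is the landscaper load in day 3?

3

At early start, day 3 has: G, H.
Demand: 1 + 2 = 3.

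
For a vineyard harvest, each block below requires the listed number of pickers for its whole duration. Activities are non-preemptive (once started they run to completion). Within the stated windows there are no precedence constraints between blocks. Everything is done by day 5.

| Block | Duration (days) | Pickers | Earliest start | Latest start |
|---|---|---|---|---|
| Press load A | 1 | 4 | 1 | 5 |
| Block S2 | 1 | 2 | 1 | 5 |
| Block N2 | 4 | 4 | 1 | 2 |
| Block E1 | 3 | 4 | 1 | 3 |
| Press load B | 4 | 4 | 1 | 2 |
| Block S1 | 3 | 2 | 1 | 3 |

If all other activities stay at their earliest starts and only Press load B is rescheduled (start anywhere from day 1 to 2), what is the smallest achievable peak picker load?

16

Press load B@1: d1:20  d2:14  d3:14  d4:8  d5:0 → peak 20
Press load B@2: d1:16  d2:14  d3:14  d4:8  d5:4 → peak 16
Best is Press load B@2, peak 16.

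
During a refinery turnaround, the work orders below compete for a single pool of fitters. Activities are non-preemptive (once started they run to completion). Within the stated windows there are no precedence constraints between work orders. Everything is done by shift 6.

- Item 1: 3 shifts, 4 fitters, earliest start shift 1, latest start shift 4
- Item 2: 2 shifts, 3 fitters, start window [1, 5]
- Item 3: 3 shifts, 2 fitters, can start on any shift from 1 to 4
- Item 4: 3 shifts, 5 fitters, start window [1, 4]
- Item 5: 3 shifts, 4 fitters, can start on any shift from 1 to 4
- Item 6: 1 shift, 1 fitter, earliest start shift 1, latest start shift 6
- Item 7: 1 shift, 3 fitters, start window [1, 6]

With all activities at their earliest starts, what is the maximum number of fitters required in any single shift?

Early-start schedule: Item 1@1, Item 2@1, Item 3@1, Item 4@1, Item 5@1, Item 6@1, Item 7@1.
Load per shift: shift 1: 22, shift 2: 18, shift 3: 15, shift 4: 0, shift 5: 0, shift 6: 0.
Peak is 22.

22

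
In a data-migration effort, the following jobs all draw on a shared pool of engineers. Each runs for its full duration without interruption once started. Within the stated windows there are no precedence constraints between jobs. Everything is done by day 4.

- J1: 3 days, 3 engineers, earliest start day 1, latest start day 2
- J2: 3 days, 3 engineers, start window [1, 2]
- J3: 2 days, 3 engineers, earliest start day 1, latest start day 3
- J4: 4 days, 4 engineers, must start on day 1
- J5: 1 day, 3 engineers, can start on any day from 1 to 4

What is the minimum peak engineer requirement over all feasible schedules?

13

Early-start (J1@1, J2@1, J3@1, J4@1, J5@1) gives peak 16: d1:16  d2:13  d3:10  d4:4.
Shift J5→3.
Schedule J1@1, J2@1, J3@1, J4@1, J5@3: d1:13  d2:13  d3:13  d4:4 — peak 13.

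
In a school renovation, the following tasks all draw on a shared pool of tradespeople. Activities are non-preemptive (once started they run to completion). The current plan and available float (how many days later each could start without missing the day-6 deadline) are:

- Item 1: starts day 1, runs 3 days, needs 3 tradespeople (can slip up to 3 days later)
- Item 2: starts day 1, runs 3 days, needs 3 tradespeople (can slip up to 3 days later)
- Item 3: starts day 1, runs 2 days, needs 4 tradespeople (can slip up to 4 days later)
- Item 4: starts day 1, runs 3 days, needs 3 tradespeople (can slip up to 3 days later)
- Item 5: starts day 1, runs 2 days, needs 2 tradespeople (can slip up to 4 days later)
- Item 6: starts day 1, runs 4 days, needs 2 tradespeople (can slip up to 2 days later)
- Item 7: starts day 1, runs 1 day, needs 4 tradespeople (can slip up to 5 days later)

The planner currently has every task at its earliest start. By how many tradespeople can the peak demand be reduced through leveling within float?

Early-start peak: d1:21  d2:17  d3:11  d4:2  d5:0  d6:0 ⇒ 21.
Leveled (Item 1@1, Item 2@1, Item 3@4, Item 4@4, Item 5@1, Item 6@3, Item 7@6): d1:8  d2:8  d3:8  d4:9  d5:9  d6:9 ⇒ 9.
Reduction 21 − 9 = 12.

12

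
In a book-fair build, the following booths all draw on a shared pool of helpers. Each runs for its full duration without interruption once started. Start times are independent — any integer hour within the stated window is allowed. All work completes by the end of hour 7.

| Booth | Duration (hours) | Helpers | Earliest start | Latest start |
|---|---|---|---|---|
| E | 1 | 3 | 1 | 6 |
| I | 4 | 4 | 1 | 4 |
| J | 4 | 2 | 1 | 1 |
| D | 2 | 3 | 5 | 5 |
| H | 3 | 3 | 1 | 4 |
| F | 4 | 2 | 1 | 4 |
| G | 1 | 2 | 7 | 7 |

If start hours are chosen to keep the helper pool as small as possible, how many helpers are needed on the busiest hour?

9

Early-start (E@1, I@1, J@1, D@5, H@1, F@1, G@7) gives peak 14: h1:14  h2:11  h3:11  h4:8  h5:3  h6:3  h7:2.
Shift I→2, F→4.
Schedule E@1, I@2, J@1, D@5, H@1, F@4, G@7: h1:8  h2:9  h3:9  h4:8  h5:9  h6:5  h7:4 — peak 9.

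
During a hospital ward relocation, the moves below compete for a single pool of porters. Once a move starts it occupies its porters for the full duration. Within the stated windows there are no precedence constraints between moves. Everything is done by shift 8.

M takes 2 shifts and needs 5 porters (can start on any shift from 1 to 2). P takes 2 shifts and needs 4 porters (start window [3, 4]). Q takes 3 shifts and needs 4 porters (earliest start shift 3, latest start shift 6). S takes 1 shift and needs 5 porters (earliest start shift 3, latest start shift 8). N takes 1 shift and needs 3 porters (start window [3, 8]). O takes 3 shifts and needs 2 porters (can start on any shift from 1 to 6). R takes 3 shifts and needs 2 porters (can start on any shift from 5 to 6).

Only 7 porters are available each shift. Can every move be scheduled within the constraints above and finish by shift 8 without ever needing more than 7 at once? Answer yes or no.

yes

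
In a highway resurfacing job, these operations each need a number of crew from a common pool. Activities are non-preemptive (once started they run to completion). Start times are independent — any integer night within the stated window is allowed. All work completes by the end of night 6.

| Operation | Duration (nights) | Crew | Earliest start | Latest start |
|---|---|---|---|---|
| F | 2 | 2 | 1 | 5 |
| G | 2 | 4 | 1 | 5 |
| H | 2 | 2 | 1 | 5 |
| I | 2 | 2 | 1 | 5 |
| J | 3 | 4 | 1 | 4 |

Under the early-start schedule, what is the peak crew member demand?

14

Early-start schedule: F@1, G@1, H@1, I@1, J@1.
Load per night: night 1: 14, night 2: 14, night 3: 4, night 4: 0, night 5: 0, night 6: 0.
Peak is 14.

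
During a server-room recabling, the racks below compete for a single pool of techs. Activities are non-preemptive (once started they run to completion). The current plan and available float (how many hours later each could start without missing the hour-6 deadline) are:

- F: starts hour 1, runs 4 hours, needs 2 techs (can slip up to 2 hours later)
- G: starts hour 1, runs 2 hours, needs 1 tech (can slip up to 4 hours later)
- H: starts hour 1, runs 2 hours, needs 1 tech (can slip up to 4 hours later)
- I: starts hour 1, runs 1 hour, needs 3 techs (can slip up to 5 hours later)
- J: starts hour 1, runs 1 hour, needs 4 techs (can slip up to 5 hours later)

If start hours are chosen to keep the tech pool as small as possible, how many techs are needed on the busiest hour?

Early-start (F@1, G@1, H@1, I@1, J@1) gives peak 11: h1:11  h2:4  h3:2  h4:2  h5:0  h6:0.
Shift I→5, J→6.
Schedule F@1, G@1, H@1, I@5, J@6: h1:4  h2:4  h3:2  h4:2  h5:3  h6:4 — peak 4.
Total tech-hours = 19 over 6 hours ⇒ peak ≥ ⌈19/6⌉ = 4, so 4 is optimal.

4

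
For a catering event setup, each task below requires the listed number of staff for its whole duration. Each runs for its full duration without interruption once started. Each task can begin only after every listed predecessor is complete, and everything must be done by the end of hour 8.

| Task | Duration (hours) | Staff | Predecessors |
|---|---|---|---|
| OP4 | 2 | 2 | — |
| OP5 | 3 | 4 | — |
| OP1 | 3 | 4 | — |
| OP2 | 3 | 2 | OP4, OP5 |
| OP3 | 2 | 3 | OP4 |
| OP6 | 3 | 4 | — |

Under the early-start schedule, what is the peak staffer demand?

15

Early-start schedule: OP4@1, OP5@1, OP1@1, OP2@4, OP3@3, OP6@1.
Load per hour: hour 1: 14, hour 2: 14, hour 3: 15, hour 4: 5, hour 5: 2, hour 6: 2, hour 7: 0, hour 8: 0.
Peak is 15.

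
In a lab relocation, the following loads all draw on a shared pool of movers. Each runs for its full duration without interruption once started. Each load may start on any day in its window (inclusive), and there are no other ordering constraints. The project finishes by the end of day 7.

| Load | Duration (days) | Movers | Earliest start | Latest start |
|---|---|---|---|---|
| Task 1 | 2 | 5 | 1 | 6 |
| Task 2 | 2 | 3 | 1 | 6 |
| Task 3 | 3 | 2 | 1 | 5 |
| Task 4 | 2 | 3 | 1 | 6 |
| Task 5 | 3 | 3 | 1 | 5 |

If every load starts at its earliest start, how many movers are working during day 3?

At early start, day 3 has: Task 3, Task 5.
Demand: 2 + 3 = 5.

5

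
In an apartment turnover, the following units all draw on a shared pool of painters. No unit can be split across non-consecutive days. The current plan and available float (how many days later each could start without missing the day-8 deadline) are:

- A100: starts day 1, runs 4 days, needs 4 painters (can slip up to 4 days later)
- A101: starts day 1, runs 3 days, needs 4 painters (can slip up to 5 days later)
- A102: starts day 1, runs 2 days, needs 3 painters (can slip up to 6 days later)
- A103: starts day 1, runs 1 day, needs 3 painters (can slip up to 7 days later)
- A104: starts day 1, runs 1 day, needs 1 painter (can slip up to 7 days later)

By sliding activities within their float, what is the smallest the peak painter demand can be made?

Early-start (A100@1, A101@1, A102@1, A103@1, A104@1) gives peak 15: d1:15  d2:11  d3:8  d4:4  d5:0  d6:0  d7:0  d8:0.
Shift A101→5, A103→3, A104→4.
Schedule A100@1, A101@5, A102@1, A103@3, A104@4: d1:7  d2:7  d3:7  d4:5  d5:4  d6:4  d7:4  d8:0 — peak 7.

7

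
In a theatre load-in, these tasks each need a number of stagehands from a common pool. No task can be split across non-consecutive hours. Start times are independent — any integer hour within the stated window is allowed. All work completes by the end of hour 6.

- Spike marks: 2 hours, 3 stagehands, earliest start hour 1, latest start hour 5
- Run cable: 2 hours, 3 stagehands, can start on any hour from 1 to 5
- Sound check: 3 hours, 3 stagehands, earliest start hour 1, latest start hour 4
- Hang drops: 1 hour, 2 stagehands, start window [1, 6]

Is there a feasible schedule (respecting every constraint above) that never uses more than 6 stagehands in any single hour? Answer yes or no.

yes

Schedule Spike marks@1, Run cable@1, Sound check@3, Hang drops@3: h1:6  h2:6  h3:5  h4:3  h5:3  h6:0 — peak 6 ≤ 6.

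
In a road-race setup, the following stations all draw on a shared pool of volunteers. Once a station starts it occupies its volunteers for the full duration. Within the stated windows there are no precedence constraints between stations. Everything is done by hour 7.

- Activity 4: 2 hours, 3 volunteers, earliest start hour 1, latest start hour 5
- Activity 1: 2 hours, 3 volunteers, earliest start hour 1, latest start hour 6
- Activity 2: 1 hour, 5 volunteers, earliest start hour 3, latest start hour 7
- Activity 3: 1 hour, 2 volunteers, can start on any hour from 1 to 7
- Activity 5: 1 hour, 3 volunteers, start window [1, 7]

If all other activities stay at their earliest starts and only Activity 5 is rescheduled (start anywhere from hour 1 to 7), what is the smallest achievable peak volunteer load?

Activity 5@1: h1:11  h2:6  h3:5  h4:0  h5:0  h6:0  h7:0 → peak 11
Activity 5@2: h1:8  h2:9  h3:5  h4:0  h5:0  h6:0  h7:0 → peak 9
Activity 5@3: h1:8  h2:6  h3:8  h4:0  h5:0  h6:0  h7:0 → peak 8
Activity 5@4: h1:8  h2:6  h3:5  h4:3  h5:0  h6:0  h7:0 → peak 8
Activity 5@5: h1:8  h2:6  h3:5  h4:0  h5:3  h6:0  h7:0 → peak 8
Activity 5@6: h1:8  h2:6  h3:5  h4:0  h5:0  h6:3  h7:0 → peak 8
Activity 5@7: h1:8  h2:6  h3:5  h4:0  h5:0  h6:0  h7:3 → peak 8
Best is Activity 5@3, peak 8.

8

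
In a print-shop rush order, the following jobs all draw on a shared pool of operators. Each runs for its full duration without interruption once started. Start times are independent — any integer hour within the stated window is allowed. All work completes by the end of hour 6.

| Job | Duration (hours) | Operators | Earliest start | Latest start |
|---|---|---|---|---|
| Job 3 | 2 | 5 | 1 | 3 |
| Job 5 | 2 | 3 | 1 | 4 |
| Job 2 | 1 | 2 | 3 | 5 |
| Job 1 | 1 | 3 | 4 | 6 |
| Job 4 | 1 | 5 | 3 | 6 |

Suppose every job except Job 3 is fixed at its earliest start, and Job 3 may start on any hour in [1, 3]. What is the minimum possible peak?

Job 3@1: h1:8  h2:8  h3:7  h4:3  h5:0  h6:0 → peak 8
Job 3@2: h1:3  h2:8  h3:12  h4:3  h5:0  h6:0 → peak 12
Job 3@3: h1:3  h2:3  h3:12  h4:8  h5:0  h6:0 → peak 12
Best is Job 3@1, peak 8.

8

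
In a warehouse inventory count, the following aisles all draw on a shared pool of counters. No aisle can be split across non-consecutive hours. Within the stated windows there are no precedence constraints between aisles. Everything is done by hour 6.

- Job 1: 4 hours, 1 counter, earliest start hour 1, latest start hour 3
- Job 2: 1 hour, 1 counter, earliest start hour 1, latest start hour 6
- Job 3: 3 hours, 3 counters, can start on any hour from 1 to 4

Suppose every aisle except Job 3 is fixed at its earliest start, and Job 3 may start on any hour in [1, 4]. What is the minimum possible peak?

Job 3@1: h1:5  h2:4  h3:4  h4:1  h5:0  h6:0 → peak 5
Job 3@2: h1:2  h2:4  h3:4  h4:4  h5:0  h6:0 → peak 4
Job 3@3: h1:2  h2:1  h3:4  h4:4  h5:3  h6:0 → peak 4
Job 3@4: h1:2  h2:1  h3:1  h4:4  h5:3  h6:3 → peak 4
Best is Job 3@2, peak 4.

4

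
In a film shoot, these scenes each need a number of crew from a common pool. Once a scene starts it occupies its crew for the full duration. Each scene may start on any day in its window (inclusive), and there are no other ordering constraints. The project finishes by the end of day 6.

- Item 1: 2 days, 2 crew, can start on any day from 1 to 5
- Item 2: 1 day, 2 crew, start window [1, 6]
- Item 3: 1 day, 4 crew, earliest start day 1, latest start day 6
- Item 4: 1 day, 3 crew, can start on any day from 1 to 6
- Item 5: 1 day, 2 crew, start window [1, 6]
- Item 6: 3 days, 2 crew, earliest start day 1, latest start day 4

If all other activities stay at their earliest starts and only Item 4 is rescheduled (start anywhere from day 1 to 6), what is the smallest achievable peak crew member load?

12

Item 4@1: d1:15  d2:4  d3:2  d4:0  d5:0  d6:0 → peak 15
Item 4@2: d1:12  d2:7  d3:2  d4:0  d5:0  d6:0 → peak 12
Item 4@3: d1:12  d2:4  d3:5  d4:0  d5:0  d6:0 → peak 12
Item 4@4: d1:12  d2:4  d3:2  d4:3  d5:0  d6:0 → peak 12
Item 4@5: d1:12  d2:4  d3:2  d4:0  d5:3  d6:0 → peak 12
Item 4@6: d1:12  d2:4  d3:2  d4:0  d5:0  d6:3 → peak 12
Best is Item 4@2, peak 12.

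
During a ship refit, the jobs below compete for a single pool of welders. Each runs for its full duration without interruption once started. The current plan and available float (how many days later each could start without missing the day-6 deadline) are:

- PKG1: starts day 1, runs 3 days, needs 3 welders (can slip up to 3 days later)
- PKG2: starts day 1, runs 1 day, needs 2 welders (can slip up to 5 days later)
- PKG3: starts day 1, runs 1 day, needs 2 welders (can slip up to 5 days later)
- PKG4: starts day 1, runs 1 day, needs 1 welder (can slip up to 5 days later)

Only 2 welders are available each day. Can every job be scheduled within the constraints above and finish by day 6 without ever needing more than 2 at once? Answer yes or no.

Total welder-days = 14; over 6 days the average is 14/6 > 2, so some day must exceed 2.

no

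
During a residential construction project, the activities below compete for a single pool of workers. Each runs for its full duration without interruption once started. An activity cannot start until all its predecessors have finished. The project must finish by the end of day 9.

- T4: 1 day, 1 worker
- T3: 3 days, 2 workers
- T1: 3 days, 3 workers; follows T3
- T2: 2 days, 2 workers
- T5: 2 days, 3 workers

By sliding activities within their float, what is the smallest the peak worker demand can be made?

4

Early-start (T4@1, T3@1, T1@4, T2@1, T5@1) gives peak 8: d1:8  d2:7  d3:2  d4:3  d5:3  d6:3  d7:0  d8:0  d9:0.
Shift T2→2, T5→7.
Schedule T4@1, T3@1, T1@4, T2@2, T5@7: d1:3  d2:4  d3:4  d4:3  d5:3  d6:3  d7:3  d8:3  d9:0 — peak 4.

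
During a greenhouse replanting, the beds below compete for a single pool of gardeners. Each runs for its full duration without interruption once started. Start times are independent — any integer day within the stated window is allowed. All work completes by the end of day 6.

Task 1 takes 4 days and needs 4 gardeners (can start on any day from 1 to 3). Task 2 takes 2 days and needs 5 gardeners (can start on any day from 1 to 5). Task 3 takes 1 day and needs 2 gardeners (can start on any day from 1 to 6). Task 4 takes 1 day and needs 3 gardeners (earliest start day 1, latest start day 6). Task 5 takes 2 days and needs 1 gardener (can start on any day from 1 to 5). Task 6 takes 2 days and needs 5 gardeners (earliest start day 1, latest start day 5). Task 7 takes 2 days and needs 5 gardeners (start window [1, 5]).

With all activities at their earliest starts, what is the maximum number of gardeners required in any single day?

Early-start schedule: Task 1@1, Task 2@1, Task 3@1, Task 4@1, Task 5@1, Task 6@1, Task 7@1.
Load per day: day 1: 25, day 2: 20, day 3: 4, day 4: 4, day 5: 0, day 6: 0.
Peak is 25.

25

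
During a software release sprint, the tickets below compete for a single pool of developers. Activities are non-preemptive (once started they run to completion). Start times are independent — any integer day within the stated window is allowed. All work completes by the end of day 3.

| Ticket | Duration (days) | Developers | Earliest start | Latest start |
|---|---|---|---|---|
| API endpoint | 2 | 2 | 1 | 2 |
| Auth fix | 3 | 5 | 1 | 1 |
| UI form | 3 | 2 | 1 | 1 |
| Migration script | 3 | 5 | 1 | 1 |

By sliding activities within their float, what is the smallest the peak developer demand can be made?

Schedule API endpoint@1, Auth fix@1, UI form@1, Migration script@1: d1:14  d2:14  d3:12 — peak 14.
Total developer-days = 40 over 3 days ⇒ peak ≥ ⌈40/3⌉ = 14, so 14 is optimal.

14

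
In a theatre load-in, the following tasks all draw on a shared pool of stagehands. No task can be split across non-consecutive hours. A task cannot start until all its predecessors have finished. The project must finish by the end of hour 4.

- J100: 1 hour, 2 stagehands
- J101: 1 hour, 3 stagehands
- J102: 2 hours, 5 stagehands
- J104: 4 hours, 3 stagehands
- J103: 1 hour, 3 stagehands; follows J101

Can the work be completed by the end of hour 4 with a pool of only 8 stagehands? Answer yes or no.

yes

Schedule J100@1, J101@1, J102@2, J104@1, J103@4: h1:8  h2:8  h3:8  h4:6 — peak 8 ≤ 8.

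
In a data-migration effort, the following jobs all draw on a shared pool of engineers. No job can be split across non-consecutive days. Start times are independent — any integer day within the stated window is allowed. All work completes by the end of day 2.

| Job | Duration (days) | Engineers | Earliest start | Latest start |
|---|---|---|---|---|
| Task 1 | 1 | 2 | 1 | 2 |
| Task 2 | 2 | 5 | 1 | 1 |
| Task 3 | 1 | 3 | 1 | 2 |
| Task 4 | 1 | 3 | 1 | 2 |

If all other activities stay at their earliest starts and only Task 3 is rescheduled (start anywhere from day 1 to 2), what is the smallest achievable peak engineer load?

10

Task 3@1: d1:13  d2:5 → peak 13
Task 3@2: d1:10  d2:8 → peak 10
Best is Task 3@2, peak 10.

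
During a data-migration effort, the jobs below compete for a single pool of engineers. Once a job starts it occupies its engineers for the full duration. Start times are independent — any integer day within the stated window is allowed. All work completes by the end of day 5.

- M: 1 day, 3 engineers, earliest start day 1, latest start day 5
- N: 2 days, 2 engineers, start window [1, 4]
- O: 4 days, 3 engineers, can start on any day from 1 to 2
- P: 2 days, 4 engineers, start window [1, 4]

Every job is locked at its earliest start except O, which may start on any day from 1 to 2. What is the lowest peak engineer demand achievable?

9

O@1: d1:12  d2:9  d3:3  d4:3  d5:0 → peak 12
O@2: d1:9  d2:9  d3:3  d4:3  d5:3 → peak 9
Best is O@2, peak 9.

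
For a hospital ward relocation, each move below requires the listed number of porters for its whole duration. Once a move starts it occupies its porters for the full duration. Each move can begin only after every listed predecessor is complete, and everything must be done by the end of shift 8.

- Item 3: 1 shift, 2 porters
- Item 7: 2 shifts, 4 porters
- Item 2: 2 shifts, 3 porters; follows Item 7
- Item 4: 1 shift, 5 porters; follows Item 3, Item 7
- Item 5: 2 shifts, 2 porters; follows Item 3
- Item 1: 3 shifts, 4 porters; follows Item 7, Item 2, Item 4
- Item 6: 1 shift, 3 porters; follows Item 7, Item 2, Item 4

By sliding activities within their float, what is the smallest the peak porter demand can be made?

7

Early-start (Item 3@1, Item 7@1, Item 2@3, Item 4@3, Item 5@2, Item 1@5, Item 6@5) gives peak 10: s1:6  s2:6  s3:10  s4:3  s5:7  s6:4  s7:4  s8:0.
Shift Item 4→5, Item 1→6, Item 6→6.
Schedule Item 3@1, Item 7@1, Item 2@3, Item 4@5, Item 5@2, Item 1@6, Item 6@6: s1:6  s2:6  s3:5  s4:3  s5:5  s6:7  s7:4  s8:4 — peak 7.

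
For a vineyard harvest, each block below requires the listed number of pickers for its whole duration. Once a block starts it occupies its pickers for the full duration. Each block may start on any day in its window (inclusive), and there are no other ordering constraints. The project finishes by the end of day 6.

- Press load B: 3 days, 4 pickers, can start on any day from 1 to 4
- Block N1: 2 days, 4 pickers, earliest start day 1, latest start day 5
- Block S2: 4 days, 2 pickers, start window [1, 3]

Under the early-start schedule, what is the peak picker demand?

10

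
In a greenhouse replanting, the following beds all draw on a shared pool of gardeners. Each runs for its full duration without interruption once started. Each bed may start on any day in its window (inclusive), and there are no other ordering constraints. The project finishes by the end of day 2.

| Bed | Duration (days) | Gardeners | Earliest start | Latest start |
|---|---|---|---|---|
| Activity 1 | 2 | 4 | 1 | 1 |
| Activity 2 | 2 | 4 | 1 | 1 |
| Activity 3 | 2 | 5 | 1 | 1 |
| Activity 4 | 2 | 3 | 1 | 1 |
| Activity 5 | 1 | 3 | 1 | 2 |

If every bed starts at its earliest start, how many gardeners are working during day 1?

19

At early start, day 1 has: Activity 1, Activity 2, Activity 3, Activity 4, Activity 5.
Demand: 4 + 4 + 5 + 3 + 3 = 19.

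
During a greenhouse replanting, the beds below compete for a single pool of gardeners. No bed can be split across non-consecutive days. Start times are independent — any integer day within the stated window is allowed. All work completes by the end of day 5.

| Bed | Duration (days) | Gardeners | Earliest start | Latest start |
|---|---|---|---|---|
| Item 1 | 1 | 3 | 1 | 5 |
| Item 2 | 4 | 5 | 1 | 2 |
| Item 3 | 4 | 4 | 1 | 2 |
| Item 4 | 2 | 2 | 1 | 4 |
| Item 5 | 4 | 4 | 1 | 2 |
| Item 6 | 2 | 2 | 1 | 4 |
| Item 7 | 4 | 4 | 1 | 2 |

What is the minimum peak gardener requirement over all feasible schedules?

19

Early-start (Item 1@1, Item 2@1, Item 3@1, Item 4@1, Item 5@1, Item 6@1, Item 7@1) gives peak 24: d1:24  d2:21  d3:17  d4:17  d5:0.
Shift Item 6→3, Item 7→2.
Schedule Item 1@1, Item 2@1, Item 3@1, Item 4@1, Item 5@1, Item 6@3, Item 7@2: d1:18  d2:19  d3:19  d4:19  d5:4 — peak 19.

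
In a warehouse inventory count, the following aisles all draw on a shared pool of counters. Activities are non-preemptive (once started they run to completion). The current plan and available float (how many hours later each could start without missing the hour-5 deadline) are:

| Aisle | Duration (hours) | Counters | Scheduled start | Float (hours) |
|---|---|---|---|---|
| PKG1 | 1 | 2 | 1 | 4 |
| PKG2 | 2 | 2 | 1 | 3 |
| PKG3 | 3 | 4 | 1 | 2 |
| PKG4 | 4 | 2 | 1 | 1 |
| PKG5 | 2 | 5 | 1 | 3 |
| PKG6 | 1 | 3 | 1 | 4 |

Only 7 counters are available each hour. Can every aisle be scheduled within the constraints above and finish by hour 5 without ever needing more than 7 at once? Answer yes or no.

Total counter-hours = 39; over 5 hours the average is 39/5 > 7, so some hour must exceed 7.

no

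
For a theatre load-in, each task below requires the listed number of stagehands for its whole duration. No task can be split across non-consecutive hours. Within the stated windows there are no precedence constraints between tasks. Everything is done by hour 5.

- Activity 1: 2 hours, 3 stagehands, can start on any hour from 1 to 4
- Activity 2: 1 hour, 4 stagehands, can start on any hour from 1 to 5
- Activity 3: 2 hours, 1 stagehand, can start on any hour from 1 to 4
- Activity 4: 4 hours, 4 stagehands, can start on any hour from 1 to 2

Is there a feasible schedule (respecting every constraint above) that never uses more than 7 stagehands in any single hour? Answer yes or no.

yes

Schedule Activity 1@1, Activity 2@1, Activity 3@3, Activity 4@2: h1:7  h2:7  h3:5  h4:5  h5:4 — peak 7 ≤ 7.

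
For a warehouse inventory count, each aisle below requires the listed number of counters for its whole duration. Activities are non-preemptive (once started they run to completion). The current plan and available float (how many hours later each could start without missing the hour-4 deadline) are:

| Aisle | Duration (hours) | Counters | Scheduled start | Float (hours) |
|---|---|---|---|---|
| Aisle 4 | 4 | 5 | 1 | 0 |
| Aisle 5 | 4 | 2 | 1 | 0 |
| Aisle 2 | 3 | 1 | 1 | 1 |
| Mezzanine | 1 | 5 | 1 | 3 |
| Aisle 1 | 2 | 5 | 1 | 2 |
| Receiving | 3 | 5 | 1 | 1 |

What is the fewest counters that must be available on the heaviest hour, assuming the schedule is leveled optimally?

Early-start (Aisle 4@1, Aisle 5@1, Aisle 2@1, Mezzanine@1, Aisle 1@1, Receiving@1) gives peak 23: h1:23  h2:18  h3:13  h4:7.
Shift Receiving→2.
Schedule Aisle 4@1, Aisle 5@1, Aisle 2@1, Mezzanine@1, Aisle 1@1, Receiving@2: h1:18  h2:18  h3:13  h4:12 — peak 18.

18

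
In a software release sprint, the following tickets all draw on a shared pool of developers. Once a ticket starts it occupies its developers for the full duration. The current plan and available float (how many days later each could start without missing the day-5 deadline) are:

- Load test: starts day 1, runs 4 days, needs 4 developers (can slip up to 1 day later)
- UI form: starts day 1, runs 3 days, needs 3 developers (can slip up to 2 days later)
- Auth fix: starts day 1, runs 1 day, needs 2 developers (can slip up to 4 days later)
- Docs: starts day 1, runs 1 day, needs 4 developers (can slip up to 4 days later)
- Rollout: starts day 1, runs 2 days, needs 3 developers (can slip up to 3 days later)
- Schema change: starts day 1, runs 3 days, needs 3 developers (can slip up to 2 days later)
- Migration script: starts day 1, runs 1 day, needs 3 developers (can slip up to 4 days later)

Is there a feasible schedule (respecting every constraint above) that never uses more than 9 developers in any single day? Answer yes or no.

Total developer-days = 49; over 5 days the average is 49/5 > 9, so some day must exceed 9.

no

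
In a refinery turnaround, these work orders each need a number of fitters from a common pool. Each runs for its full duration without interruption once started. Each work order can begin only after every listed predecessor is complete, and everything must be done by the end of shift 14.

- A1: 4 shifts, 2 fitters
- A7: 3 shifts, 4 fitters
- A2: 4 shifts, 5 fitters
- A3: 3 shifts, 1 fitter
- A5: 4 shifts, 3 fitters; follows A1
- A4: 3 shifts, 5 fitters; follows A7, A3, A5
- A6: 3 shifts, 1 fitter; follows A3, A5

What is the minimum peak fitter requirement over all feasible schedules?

7

Early-start (A1@1, A7@1, A2@1, A3@1, A5@5, A4@9, A6@9) gives peak 12: s1:12  s2:12  s3:12  s4:7  s5:3  s6:3  s7:3  s8:3  s9:6  s10:6  s11:6  s12:0  s13:0  s14:0.
Shift A2→4, A5→8, A4→12, A6→12.
Schedule A1@1, A7@1, A2@4, A3@1, A5@8, A4@12, A6@12: s1:7  s2:7  s3:7  s4:7  s5:5  s6:5  s7:5  s8:3  s9:3  s10:3  s11:3  s12:6  s13:6  s14:6 — peak 7.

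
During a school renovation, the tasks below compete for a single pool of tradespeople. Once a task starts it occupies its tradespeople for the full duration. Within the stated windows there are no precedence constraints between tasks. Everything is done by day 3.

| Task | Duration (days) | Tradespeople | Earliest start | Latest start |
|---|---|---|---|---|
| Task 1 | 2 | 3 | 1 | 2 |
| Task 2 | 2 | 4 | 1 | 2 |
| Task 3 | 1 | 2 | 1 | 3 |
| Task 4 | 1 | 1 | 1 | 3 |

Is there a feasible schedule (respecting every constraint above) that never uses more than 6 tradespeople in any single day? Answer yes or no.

The minimum achievable peak is 7; 6 < 7, so no feasible schedule stays within the cap.

no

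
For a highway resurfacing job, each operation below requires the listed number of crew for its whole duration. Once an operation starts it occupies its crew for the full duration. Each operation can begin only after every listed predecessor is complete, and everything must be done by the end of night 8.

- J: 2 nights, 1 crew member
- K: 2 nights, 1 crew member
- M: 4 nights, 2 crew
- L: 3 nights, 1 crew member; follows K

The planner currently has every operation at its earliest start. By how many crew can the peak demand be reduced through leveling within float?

1

Early-start peak: n1:4  n2:4  n3:3  n4:3  n5:1  n6:0  n7:0  n8:0 ⇒ 4.
Leveled (J@1, K@1, M@3, L@3): n1:2  n2:2  n3:3  n4:3  n5:3  n6:2  n7:0  n8:0 ⇒ 3.
Reduction 4 − 3 = 1.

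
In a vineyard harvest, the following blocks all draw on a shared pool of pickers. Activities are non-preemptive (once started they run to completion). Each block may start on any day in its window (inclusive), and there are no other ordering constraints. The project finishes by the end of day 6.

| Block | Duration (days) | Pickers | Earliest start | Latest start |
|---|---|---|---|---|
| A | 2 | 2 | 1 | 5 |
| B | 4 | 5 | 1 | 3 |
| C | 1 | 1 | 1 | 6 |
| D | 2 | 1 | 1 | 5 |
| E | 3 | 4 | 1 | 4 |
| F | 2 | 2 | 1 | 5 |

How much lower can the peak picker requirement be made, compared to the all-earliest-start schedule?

6

Early-start peak: d1:15  d2:14  d3:9  d4:5  d5:0  d6:0 ⇒ 15.
Leveled (A@1, B@1, C@1, D@1, E@3, F@5): d1:9  d2:8  d3:9  d4:9  d5:6  d6:2 ⇒ 9.
Reduction 15 − 9 = 6.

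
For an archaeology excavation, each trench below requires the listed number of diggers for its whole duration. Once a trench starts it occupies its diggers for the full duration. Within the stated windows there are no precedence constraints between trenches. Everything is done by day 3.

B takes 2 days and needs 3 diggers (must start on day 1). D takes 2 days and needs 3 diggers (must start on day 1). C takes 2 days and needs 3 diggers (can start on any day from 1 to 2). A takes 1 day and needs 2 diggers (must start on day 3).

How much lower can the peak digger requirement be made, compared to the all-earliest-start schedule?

Early-start peak: d1:9  d2:9  d3:2 ⇒ 9.
Leveled (B@1, D@1, C@1, A@3): d1:9  d2:9  d3:2 ⇒ 9.
Reduction 9 − 9 = 0.

0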